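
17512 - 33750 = -16238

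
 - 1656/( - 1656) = 1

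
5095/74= 68 + 63/74= 68.85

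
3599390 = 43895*82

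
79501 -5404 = 74097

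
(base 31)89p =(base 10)7992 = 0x1F38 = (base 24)DL0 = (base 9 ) 11860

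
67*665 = 44555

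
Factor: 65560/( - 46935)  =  -88/63 = -2^3*3^( - 2 )*7^ (-1 )* 11^1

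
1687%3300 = 1687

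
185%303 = 185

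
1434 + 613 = 2047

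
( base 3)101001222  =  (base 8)16257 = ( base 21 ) GDE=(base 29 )8L6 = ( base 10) 7343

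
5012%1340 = 992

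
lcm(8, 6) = 24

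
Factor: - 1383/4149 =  - 3^ (-1 )= -1/3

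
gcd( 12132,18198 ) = 6066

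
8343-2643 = 5700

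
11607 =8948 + 2659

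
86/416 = 43/208=0.21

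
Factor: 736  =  2^5  *23^1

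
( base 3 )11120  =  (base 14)8b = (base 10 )123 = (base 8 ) 173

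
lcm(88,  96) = 1056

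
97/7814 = 97/7814  =  0.01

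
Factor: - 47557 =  - 19^1 *2503^1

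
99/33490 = 99/33490 = 0.00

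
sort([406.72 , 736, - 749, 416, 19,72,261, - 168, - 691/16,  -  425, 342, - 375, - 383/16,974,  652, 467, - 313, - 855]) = [ - 855, - 749, - 425, - 375, - 313, - 168, - 691/16 , - 383/16,19 , 72,261,342, 406.72, 416, 467 , 652 , 736, 974]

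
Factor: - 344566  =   - 2^1*172283^1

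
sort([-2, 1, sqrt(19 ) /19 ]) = [-2  ,  sqrt(19) /19 , 1 ]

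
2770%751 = 517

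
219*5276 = 1155444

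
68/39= 68/39 = 1.74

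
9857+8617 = 18474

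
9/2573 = 9/2573 =0.00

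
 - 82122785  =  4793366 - 86916151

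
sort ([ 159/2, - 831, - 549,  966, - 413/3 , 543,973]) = [  -  831, - 549, - 413/3, 159/2, 543,966,973 ] 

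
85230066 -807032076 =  - 721802010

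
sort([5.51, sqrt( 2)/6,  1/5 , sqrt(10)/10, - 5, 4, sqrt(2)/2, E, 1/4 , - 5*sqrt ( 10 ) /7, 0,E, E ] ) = [  -  5,-5*sqrt( 10)/7, 0,1/5,sqrt(2)/6, 1/4, sqrt( 10 ) /10,sqrt(2)/2, E,E,  E,4, 5.51] 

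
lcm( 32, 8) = 32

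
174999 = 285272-110273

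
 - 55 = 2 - 57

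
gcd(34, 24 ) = 2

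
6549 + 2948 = 9497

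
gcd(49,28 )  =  7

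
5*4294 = 21470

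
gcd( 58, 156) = 2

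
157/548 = 157/548 = 0.29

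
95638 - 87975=7663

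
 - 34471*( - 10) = 344710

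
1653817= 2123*779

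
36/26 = 1  +  5/13  =  1.38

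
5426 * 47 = 255022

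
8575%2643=646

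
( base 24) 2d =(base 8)75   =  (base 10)61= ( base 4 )331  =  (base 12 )51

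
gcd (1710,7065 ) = 45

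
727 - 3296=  - 2569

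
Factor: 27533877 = 3^1*7^1*821^1*1597^1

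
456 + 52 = 508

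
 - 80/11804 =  - 1+2931/2951  =  -0.01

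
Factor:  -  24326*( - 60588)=1473863688 = 2^3*3^4*11^1*17^1*12163^1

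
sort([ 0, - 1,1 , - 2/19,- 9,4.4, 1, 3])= [ - 9, -1, - 2/19, 0,1,1,3, 4.4]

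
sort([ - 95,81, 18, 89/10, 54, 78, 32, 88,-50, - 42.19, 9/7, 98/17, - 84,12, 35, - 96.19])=[ - 96.19, - 95,-84, -50, - 42.19, 9/7 , 98/17, 89/10,  12, 18, 32,35, 54, 78,81,88]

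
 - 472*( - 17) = 8024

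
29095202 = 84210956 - 55115754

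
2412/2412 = 1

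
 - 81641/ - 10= 8164 + 1/10 =8164.10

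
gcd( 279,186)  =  93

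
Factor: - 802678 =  - 2^1*37^1*10847^1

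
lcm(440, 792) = 3960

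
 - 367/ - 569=367/569 = 0.64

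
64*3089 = 197696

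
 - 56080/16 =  - 3505 = - 3505.00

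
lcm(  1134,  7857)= 109998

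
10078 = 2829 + 7249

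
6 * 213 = 1278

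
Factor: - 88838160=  - 2^4 * 3^1*5^1  *370159^1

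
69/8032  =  69/8032 = 0.01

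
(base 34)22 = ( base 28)2E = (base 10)70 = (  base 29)2c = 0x46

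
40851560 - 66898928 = -26047368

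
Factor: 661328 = 2^4*41333^1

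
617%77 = 1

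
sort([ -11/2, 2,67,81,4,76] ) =[ - 11/2,2,  4 , 67,  76,81] 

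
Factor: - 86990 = - 2^1 * 5^1*8699^1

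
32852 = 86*382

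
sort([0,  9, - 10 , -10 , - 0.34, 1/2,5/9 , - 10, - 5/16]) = [ - 10, - 10, - 10, - 0.34, - 5/16 , 0, 1/2, 5/9,9]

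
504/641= 504/641 = 0.79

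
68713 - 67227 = 1486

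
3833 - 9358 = -5525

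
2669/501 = 5 + 164/501 = 5.33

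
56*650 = 36400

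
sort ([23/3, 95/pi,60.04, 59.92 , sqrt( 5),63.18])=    [sqrt( 5 ), 23/3,  95/pi , 59.92,60.04, 63.18]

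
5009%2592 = 2417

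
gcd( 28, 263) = 1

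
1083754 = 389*2786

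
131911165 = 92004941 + 39906224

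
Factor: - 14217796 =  -2^2 * 3554449^1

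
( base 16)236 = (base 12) 3b2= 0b1000110110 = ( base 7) 1436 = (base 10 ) 566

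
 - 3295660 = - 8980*367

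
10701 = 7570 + 3131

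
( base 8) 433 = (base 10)283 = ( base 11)238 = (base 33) 8j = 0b100011011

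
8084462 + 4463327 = 12547789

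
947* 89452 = 84711044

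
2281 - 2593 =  - 312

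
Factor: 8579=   23^1 * 373^1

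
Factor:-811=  - 811^1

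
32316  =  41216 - 8900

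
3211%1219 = 773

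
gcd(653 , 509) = 1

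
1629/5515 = 1629/5515 = 0.30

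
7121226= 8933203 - 1811977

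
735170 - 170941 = 564229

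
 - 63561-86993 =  - 150554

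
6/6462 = 1/1077 = 0.00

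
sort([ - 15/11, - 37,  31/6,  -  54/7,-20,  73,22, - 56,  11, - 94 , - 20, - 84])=[ - 94, - 84,-56, - 37,-20, - 20, - 54/7,-15/11,31/6,11,22,73]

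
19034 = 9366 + 9668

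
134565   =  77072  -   - 57493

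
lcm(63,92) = 5796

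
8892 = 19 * 468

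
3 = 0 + 3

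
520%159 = 43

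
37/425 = 37/425 = 0.09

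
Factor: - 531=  - 3^2*59^1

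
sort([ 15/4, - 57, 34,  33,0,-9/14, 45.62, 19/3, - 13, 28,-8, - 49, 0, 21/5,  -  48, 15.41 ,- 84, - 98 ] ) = [ - 98, - 84, - 57, - 49,-48, - 13, - 8, - 9/14, 0 , 0,15/4, 21/5,19/3,  15.41, 28,  33, 34, 45.62 ] 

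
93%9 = 3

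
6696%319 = 316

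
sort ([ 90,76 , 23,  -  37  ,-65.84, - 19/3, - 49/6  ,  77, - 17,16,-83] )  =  [ - 83, - 65.84,  -  37, - 17, -49/6, - 19/3,16,  23, 76, 77,90]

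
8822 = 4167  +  4655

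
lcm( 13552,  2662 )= 149072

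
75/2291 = 75/2291 =0.03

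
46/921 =46/921=0.05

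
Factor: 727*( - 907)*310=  - 2^1* 5^1*31^1 * 727^1*907^1 = - 204410590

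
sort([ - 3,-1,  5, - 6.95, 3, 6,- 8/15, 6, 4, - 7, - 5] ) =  [ - 7, - 6.95,  -  5, -3 , - 1, - 8/15, 3,4, 5, 6, 6]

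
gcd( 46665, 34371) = 9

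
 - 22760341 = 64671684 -87432025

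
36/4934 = 18/2467 = 0.01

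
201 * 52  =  10452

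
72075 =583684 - 511609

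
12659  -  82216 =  - 69557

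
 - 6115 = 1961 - 8076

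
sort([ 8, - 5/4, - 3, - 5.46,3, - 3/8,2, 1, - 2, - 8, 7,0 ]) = [-8, - 5.46, - 3,  -  2, - 5/4, - 3/8, 0, 1,2,3,7 , 8]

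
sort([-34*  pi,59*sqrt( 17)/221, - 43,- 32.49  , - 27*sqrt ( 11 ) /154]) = [ - 34 * pi, - 43,-32.49,-27*sqrt( 11)/154 , 59*sqrt( 17 ) /221 ] 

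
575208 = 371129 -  - 204079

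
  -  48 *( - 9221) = 442608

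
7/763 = 1/109 = 0.01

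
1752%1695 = 57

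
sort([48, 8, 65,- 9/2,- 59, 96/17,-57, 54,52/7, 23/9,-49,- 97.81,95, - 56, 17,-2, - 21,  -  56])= [  -  97.81, - 59,-57,-56, - 56, - 49,-21, - 9/2, - 2,23/9, 96/17,52/7, 8, 17 , 48 , 54, 65, 95 ] 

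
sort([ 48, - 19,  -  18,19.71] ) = [ - 19, - 18, 19.71, 48 ]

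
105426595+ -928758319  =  -823331724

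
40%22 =18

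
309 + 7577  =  7886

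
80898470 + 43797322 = 124695792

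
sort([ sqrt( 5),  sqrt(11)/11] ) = [sqrt( 11)/11,sqrt ( 5 )] 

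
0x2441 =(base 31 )9KC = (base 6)110545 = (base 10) 9281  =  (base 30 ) A9B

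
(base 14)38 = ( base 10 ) 50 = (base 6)122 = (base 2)110010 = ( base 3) 1212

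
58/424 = 29/212 = 0.14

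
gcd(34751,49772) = 1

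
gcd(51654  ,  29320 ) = 2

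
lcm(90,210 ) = 630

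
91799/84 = 91799/84 = 1092.85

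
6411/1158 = 5+ 207/386 = 5.54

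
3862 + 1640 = 5502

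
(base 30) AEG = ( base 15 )2be1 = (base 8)22334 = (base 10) 9436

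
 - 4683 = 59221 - 63904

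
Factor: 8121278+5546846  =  2^2*227^1 *15053^1 = 13668124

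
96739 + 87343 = 184082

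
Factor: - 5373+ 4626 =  - 3^2*83^1 = -747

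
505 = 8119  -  7614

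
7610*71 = 540310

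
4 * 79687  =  318748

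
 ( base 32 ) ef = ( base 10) 463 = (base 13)298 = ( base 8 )717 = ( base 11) 391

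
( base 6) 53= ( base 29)14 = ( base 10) 33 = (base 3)1020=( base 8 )41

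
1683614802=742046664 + 941568138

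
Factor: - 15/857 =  - 3^1*5^1 *857^(-1)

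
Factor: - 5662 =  - 2^1*19^1*149^1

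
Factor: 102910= 2^1*5^1*41^1 * 251^1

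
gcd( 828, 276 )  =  276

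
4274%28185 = 4274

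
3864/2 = 1932= 1932.00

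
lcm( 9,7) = 63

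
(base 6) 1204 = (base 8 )444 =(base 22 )D6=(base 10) 292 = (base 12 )204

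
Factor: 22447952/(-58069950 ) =-11223976/29034975=- 2^3 * 3^( - 1)*5^ ( - 2 ) * 47^1 * 101^( - 1)*3833^( - 1 )*29851^1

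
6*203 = 1218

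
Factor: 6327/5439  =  3^1 * 7^ (  -  2)*19^1  =  57/49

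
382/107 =3+61/107 = 3.57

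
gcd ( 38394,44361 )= 27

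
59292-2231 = 57061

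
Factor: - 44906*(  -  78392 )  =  3520271152 = 2^4*41^1*239^1 * 22453^1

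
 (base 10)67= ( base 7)124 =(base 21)34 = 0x43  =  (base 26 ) 2F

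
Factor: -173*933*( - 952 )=153661368   =  2^3*3^1*7^1*17^1*173^1 *311^1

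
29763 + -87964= -58201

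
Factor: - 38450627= -461^1*83407^1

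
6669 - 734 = 5935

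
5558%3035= 2523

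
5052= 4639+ 413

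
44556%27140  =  17416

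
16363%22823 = 16363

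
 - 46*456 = - 20976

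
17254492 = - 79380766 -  - 96635258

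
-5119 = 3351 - 8470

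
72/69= 24/23 = 1.04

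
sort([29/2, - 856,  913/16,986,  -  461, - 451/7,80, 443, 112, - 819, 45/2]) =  [-856, - 819, - 461, - 451/7,29/2, 45/2,913/16,80  ,  112, 443,986] 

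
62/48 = 31/24 = 1.29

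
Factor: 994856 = 2^3*37^1*3361^1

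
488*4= 1952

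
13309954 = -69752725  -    -  83062679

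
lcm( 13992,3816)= 41976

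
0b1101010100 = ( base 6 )3540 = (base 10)852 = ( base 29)10b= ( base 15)3BC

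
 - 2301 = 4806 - 7107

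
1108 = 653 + 455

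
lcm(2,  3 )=6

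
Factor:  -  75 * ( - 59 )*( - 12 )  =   - 53100=-  2^2*3^2 * 5^2*59^1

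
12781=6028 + 6753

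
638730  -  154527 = 484203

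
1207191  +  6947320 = 8154511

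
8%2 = 0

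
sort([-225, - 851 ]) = [ - 851, - 225 ] 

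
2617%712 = 481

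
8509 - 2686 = 5823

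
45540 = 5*9108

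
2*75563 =151126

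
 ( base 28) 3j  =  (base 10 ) 103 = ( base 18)5d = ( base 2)1100111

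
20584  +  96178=116762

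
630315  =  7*90045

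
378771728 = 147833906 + 230937822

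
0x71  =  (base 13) 89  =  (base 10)113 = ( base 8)161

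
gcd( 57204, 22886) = 2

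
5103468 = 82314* 62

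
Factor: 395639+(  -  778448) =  -382809 = - 3^1 * 7^1*18229^1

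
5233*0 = 0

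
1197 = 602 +595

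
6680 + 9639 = 16319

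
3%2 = 1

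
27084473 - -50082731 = 77167204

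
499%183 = 133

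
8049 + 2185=10234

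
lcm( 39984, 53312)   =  159936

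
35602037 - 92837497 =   -  57235460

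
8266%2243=1537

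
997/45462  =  997/45462 = 0.02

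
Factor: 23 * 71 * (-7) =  - 11431 = - 7^1 * 23^1 *71^1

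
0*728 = 0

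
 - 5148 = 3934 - 9082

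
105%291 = 105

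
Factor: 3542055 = 3^1*5^1*11^1*21467^1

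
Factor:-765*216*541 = -2^3*3^5*5^1*17^1*541^1= - 89394840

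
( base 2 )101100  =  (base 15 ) 2e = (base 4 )230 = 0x2c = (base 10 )44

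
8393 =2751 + 5642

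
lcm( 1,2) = 2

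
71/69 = 71/69 = 1.03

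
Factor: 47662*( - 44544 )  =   - 2^10*3^1*29^1*23831^1=- 2123056128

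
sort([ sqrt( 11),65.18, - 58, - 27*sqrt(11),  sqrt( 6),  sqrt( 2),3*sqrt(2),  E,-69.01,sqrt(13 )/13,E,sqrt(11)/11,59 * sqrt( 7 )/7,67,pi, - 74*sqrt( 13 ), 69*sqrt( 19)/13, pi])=[-74*sqrt( 13), -27*sqrt(11),-69.01, - 58,sqrt( 13 ) /13,sqrt ( 11 )/11,  sqrt( 2), sqrt( 6), E,E , pi, pi, sqrt (11),3*sqrt( 2),  59*sqrt( 7)/7,69*  sqrt( 19)/13,65.18,67 ] 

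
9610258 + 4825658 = 14435916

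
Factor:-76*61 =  - 2^2 *19^1  *  61^1 = - 4636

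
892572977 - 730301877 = 162271100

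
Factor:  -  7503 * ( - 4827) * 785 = 28430330085 = 3^2*5^1 * 41^1 *61^1*157^1*1609^1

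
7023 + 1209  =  8232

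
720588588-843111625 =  - 122523037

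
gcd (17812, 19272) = 292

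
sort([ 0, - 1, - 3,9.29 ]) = [ - 3, - 1, 0 , 9.29 ]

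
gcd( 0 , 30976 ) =30976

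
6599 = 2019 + 4580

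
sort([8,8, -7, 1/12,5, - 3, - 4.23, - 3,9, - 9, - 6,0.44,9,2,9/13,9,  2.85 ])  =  [ - 9,  -  7,-6,- 4.23, - 3, - 3 , 1/12, 0.44 , 9/13,2,2.85,5, 8, 8,9,9, 9]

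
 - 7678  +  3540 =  - 4138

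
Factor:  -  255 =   -  3^1*5^1*17^1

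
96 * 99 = 9504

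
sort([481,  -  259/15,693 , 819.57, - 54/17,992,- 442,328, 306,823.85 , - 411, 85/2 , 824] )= [ - 442, - 411,-259/15,- 54/17,85/2, 306,328,481, 693,819.57,823.85,824,992]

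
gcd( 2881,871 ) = 67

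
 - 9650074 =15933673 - 25583747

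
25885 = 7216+18669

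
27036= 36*751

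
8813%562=383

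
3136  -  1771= 1365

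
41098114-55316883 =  - 14218769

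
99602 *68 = 6772936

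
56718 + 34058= 90776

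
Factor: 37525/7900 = 19/4 = 2^(-2) * 19^1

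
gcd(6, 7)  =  1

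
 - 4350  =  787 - 5137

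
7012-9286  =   - 2274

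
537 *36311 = 19499007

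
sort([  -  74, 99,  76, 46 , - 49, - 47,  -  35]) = [  -  74,-49,-47, - 35, 46,76,99]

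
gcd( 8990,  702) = 2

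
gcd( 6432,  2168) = 8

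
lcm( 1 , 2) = 2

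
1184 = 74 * 16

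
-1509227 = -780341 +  - 728886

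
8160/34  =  240 = 240.00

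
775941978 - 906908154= - 130966176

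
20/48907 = 20/48907  =  0.00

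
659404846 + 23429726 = 682834572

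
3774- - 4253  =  8027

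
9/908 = 9/908 = 0.01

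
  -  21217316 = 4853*( - 4372 )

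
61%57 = 4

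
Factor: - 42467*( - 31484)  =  1337031028 = 2^2 * 17^1*463^1 * 42467^1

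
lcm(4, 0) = 0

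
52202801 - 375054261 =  - 322851460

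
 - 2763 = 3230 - 5993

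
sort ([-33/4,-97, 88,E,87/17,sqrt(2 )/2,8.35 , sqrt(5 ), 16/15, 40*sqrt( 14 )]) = [-97, - 33/4, sqrt(2 )/2 , 16/15, sqrt( 5), E,87/17, 8.35,88 , 40*sqrt(14)] 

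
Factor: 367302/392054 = 831/887 = 3^1*277^1*887^( - 1)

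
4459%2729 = 1730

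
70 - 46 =24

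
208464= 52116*4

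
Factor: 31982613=3^1 * 13^1 * 820067^1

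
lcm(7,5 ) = 35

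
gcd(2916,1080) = 108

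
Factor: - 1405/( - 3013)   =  5^1*23^( - 1)*131^( - 1)*281^1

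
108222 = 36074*3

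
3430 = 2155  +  1275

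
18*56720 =1020960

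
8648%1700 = 148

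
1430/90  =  15 + 8/9=15.89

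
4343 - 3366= 977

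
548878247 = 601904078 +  - 53025831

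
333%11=3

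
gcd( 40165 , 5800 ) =145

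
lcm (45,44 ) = 1980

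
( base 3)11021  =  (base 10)115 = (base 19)61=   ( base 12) 97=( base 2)1110011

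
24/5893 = 24/5893 = 0.00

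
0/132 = 0 = 0.00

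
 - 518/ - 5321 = 518/5321 = 0.10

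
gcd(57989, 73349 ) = 1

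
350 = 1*350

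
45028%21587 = 1854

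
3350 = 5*670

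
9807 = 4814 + 4993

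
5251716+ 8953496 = 14205212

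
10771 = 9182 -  - 1589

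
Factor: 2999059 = 7^1*73^1 * 5869^1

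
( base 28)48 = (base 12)A0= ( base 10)120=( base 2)1111000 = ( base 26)4G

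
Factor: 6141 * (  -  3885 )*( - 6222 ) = 148443138270 = 2^1 * 3^3*5^1*7^1 *17^1 * 23^1*37^1 * 61^1*89^1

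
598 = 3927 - 3329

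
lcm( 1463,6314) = 119966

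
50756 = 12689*4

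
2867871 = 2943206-75335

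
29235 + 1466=30701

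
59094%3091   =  365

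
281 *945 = 265545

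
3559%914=817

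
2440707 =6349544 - 3908837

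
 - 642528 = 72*( - 8924 ) 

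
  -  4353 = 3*( - 1451) 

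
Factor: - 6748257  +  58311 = -6689946 = - 2^1 * 3^1 * 179^1*6229^1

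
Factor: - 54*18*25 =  - 24300 = - 2^2*3^5 * 5^2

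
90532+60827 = 151359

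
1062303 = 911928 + 150375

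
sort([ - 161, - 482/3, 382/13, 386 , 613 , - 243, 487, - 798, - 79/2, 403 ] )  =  [  -  798,-243,-161, -482/3, - 79/2,382/13, 386,403, 487,613] 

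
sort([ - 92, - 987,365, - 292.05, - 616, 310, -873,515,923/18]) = [ - 987, - 873,  -  616, - 292.05,-92,923/18, 310,  365, 515]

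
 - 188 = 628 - 816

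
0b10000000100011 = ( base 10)8227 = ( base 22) GLL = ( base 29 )9mk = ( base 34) 73x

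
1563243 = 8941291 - 7378048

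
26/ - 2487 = -1  +  2461/2487 = - 0.01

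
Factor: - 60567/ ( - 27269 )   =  3^1* 11^( - 1)*  13^1*37^( - 1)  *67^( - 1)*1553^1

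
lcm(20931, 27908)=83724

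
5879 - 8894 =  - 3015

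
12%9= 3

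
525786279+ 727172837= 1252959116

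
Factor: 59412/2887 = 2^2*3^1*2887^( - 1) * 4951^1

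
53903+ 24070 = 77973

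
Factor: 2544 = 2^4*3^1*53^1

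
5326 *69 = 367494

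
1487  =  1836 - 349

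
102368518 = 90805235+11563283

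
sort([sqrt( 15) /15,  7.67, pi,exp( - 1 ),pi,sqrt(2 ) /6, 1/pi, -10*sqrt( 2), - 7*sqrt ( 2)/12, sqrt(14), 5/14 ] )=[ - 10 * sqrt( 2 ), - 7*sqrt(2)/12, sqrt( 2)/6,sqrt(15) /15,1/pi , 5/14,exp( - 1),pi,pi,sqrt( 14),7.67] 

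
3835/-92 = -3835/92 =- 41.68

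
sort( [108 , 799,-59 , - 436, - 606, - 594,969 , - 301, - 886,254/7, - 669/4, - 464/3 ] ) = [ - 886, - 606, - 594  ,- 436, - 301,  -  669/4  , - 464/3, - 59,254/7,108,799 , 969]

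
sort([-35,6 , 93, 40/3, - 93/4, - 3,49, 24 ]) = [ - 35, - 93/4, - 3, 6,40/3, 24, 49, 93]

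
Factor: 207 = 3^2*23^1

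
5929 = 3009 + 2920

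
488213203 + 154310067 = 642523270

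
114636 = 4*28659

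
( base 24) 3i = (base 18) 50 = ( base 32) 2Q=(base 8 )132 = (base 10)90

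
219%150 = 69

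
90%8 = 2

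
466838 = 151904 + 314934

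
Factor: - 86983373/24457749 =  - 3^(-1 )*17^1*269^( - 1)*30307^(-1)*5116669^1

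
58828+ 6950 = 65778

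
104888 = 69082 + 35806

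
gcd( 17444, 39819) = 1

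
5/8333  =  5/8333 = 0.00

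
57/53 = 57/53 = 1.08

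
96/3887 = 96/3887 = 0.02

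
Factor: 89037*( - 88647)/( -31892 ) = 2^( -2 )*3^3*7^(- 1)*13^2*17^( - 1) *67^( - 1)*761^1*2273^1=7892862939/31892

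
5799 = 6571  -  772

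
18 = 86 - 68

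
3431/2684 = 1 + 747/2684 = 1.28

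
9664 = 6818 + 2846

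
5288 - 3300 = 1988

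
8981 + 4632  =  13613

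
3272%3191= 81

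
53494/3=17831 +1/3 = 17831.33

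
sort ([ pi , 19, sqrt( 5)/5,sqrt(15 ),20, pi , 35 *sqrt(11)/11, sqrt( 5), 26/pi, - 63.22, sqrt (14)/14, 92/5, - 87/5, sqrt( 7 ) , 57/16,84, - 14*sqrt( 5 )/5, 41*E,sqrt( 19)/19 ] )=[ - 63.22, - 87/5, - 14 * sqrt( 5)/5, sqrt( 19 )/19,sqrt(14)/14, sqrt( 5 )/5, sqrt(  5) , sqrt( 7),pi,pi, 57/16,sqrt (15 ), 26/pi,  35 * sqrt (11 )/11,  92/5, 19 , 20, 84, 41 * E ] 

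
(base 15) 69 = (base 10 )99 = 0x63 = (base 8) 143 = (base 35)2t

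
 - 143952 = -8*17994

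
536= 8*67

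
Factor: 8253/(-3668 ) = - 2^( - 2)*3^2 = - 9/4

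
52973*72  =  3814056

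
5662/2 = 2831 = 2831.00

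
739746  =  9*82194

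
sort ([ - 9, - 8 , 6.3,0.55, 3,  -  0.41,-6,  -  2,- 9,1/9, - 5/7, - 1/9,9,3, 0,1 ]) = [ - 9, - 9,  -  8 , - 6, - 2, - 5/7 ,-0.41,  -  1/9,0,1/9,0.55,1, 3,3,6.3,9]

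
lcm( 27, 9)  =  27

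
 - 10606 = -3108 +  - 7498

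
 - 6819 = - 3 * 2273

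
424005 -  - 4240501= 4664506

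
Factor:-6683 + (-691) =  - 7374=-2^1 * 3^1*1229^1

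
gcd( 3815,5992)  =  7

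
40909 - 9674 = 31235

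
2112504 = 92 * 22962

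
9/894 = 3/298 =0.01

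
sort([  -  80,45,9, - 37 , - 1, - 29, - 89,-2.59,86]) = [  -  89, - 80,-37, - 29,-2.59, - 1, 9, 45,86]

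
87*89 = 7743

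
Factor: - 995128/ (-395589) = 2^3*3^(  -  1) * 29^( - 1) * 53^1 * 2347^1*4547^( - 1)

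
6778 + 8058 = 14836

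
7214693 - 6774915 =439778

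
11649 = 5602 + 6047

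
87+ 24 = 111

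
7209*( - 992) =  - 7151328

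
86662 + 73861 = 160523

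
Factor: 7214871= 3^1*2404957^1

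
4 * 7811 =31244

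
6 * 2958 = 17748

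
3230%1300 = 630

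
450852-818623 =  - 367771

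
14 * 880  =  12320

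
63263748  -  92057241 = - 28793493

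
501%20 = 1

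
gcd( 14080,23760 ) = 880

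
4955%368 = 171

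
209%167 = 42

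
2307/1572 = 769/524 = 1.47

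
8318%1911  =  674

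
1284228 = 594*2162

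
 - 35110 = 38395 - 73505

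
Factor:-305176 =-2^3*37^1*1031^1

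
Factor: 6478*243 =1574154 =2^1*3^5*41^1*79^1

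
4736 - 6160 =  - 1424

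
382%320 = 62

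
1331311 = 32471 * 41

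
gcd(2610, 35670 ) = 870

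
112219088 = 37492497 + 74726591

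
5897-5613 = 284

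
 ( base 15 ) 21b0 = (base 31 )7DA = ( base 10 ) 7140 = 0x1BE4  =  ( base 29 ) 8E6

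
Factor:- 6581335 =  - 5^1*23^1*151^1*379^1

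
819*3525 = 2886975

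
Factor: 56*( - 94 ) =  - 5264 = - 2^4*7^1*47^1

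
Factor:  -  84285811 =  - 79^1*1066909^1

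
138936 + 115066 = 254002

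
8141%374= 287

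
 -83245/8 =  - 83245/8 = - 10405.62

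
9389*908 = 8525212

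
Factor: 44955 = 3^5*5^1*37^1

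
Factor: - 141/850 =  -2^(-1)*3^1* 5^( - 2)*17^( - 1)*47^1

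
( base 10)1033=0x409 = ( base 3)1102021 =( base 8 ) 2011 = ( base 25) 1G8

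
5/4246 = 5/4246=0.00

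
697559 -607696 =89863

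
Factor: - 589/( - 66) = 2^( - 1 ) * 3^(  -  1)*11^( - 1) * 19^1*31^1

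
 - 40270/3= -40270/3  =  - 13423.33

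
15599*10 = 155990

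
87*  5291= 460317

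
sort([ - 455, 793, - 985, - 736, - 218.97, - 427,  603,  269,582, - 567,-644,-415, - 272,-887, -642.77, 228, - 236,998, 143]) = [-985,-887,-736, - 644,-642.77,-567,-455, - 427,-415, - 272,-236,-218.97,143,228,269, 582, 603, 793, 998]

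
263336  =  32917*8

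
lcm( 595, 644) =54740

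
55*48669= 2676795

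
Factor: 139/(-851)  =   - 23^(-1) * 37^(-1) * 139^1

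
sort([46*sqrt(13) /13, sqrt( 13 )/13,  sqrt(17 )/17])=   [sqrt( 17)/17, sqrt( 13)/13,46* sqrt(13)/13]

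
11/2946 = 11/2946 = 0.00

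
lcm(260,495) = 25740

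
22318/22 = 11159/11 = 1014.45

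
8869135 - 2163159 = 6705976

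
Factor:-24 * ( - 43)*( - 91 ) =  - 2^3*3^1*7^1*13^1*43^1 = - 93912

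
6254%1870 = 644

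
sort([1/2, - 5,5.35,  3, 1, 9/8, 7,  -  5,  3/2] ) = [ - 5,-5, 1/2 , 1, 9/8,3/2, 3, 5.35 , 7] 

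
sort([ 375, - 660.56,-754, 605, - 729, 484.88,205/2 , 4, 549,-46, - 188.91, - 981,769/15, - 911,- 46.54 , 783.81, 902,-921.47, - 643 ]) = [ - 981 , - 921.47, - 911, - 754, - 729, - 660.56, - 643, - 188.91, - 46.54,-46,4,769/15 , 205/2 , 375 , 484.88,549, 605, 783.81,902]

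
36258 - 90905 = -54647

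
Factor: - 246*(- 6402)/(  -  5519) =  - 2^2*3^2*11^1*41^1*97^1*5519^( - 1 ) = -1574892/5519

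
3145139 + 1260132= 4405271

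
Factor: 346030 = 2^1*5^1*34603^1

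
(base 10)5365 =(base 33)4uj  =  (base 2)1010011110101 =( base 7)21433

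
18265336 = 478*38212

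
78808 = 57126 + 21682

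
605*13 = 7865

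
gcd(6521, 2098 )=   1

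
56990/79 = 721 + 31/79= 721.39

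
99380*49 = 4869620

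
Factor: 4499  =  11^1 * 409^1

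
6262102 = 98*63899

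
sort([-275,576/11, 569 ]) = [ - 275,  576/11, 569]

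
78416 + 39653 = 118069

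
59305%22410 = 14485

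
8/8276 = 2/2069 = 0.00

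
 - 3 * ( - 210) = 630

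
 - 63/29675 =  - 63/29675 =- 0.00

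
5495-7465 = -1970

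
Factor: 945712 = 2^4*59107^1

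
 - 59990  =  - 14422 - 45568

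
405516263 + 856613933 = 1262130196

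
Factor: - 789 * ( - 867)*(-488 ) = - 2^3*3^2 * 17^2*61^1*263^1  =  -333822744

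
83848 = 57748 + 26100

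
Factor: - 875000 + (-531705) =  - 5^1*353^1*797^1  =  - 1406705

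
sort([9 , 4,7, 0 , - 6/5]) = [  -  6/5,0,4,7,9 ]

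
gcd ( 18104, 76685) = 1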